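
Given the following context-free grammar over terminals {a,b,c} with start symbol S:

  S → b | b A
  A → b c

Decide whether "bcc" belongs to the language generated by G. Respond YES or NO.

Convert to CNF:
  S -> T0 A | b
  A -> T0 T1
  T0 -> b
  T1 -> c

Fill CYK table bottom-up:
  cell(0,0) b: {S,T0}  orig:{S}
  cell(1,1) c: {T1}  orig:{}
  cell(2,2) c: {T1}  orig:{}
  cell(0,1) bc: {A}
  cell(1,2) cc: ∅
  cell(0,2) bcc: ∅

S ∉ T[0,2] ⇒ NO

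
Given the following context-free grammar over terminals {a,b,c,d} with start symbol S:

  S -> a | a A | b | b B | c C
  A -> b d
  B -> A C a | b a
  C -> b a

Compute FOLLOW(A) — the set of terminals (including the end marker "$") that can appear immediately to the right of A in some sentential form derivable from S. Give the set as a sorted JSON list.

FIRST sets, iterate to fixpoint:
pass 1:
  A via A→b d: +{b}
  B via B→A C a: +{b}
  C via C→b a: +{b}
  S via S→a: +{a}
  S via S→b: +{b}
  S via S→c C: +{c}
  S: {a,b,c}  A: {b}  B: {b}  C: {b}
pass 2: — fixpoint
  S: {a,b,c}  A: {b}  B: {b}  C: {b}

FOLLOW sets:
initialize: $ ∈ FOLLOW(S)
round 1:
  B→A C a: FOLLOW(A) ⊇ FIRST(C) = {b}; new: +{b}
  B→A C a: FOLLOW(C) ⊇ FIRST(a) = {a}; new: +{a}
  S→a A: FOLLOW(A) ⊇ FOLLOW(S) ⊇ {$}; new: +{$}
  S→b B: FOLLOW(B) ⊇ FOLLOW(S) ⊇ {$}; new: +{$}
  S→c C: FOLLOW(C) ⊇ FOLLOW(S) ⊇ {$}; new: +{$}
  FOLLOW[S]={$}  FOLLOW[A]={$,b}  FOLLOW[B]={$}  FOLLOW[C]={$,a}
round 2: (stable)
  FOLLOW[S]={$}  FOLLOW[A]={$,b}  FOLLOW[B]={$}  FOLLOW[C]={$,a}

FOLLOW(A) = ["$", "b"]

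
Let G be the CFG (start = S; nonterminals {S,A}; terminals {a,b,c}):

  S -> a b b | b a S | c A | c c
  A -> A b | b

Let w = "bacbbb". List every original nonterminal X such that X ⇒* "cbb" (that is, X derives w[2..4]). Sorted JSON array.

Convert to CNF:
  S -> T0 X4 | T1 X3 | T2 A | T2 T2
  A -> A T0 | b
  T0 -> b
  T1 -> a
  T2 -> c
  X3 -> T0 T0
  X4 -> T1 S

CYK fill — only the sub-triangle for w[2..4]:
  [2..2]={T2}  "c"  orig:{}
  [3..3]={A,T0}  "b"  orig:{A}
  [4..4]={A,T0}  "b"  orig:{A}
  [2..3]={S}  "cb"
  [3..4]={A,X3}  "bb"  orig:{A}
  [2..4]={S}  "cbb"

Original NTs in T[2,4] deriving "cbb": ["S"]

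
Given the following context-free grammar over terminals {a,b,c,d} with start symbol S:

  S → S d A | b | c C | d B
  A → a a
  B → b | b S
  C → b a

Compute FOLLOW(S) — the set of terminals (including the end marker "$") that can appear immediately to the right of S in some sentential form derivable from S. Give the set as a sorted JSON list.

FIRST iteration:
pass 1:
  A via A→a a: +{a}
  B via B→b: +{b}
  C via C→b a: +{b}
  S via S→b: +{b}
  S via S→c C: +{c}
  S via S→d B: +{d}
  S: {b,c,d}  A: {a}  B: {b}  C: {b}
pass 2: (no change)
  S: {b,c,d}  A: {a}  B: {b}  C: {b}

Compute FOLLOW by fixpoint:
initialize: $ ∈ FOLLOW(S)
pass 1:
  S→S d A: FOLLOW(S) ⊇ FIRST(d) = {d}; new: +{d}
  S→S d A: FOLLOW(A) ⊇ FOLLOW(S) ⊇ {$,d}; new: +{$,d}
  S→c C: FOLLOW(C) ⊇ FOLLOW(S) ⊇ {$,d}; new: +{$,d}
  S→d B: FOLLOW(B) ⊇ FOLLOW(S) ⊇ {$,d}; new: +{$,d}
  FOLLOW[S]={$,d}  FOLLOW[A]={$,d}  FOLLOW[B]={$,d}  FOLLOW[C]={$,d}
pass 2: (stable)
  FOLLOW[S]={$,d}  FOLLOW[A]={$,d}  FOLLOW[B]={$,d}  FOLLOW[C]={$,d}

FOLLOW(S) = ["$", "d"]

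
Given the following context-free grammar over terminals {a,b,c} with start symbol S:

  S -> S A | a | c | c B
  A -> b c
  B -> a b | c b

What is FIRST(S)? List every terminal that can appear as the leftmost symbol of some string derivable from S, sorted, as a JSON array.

FIRST sets, iterate to fixpoint:
round 1:
  A via A→b c: +{b}
  B via B→a b: +{a}
  B via B→c b: +{c}
  S via S→a: +{a}
  S via S→c: +{c}
  FIRST[S]={a,c}  FIRST[A]={b}  FIRST[B]={a,c}
round 2: — fixpoint
  FIRST[S]={a,c}  FIRST[A]={b}  FIRST[B]={a,c}

FIRST(S) = ["a", "c"]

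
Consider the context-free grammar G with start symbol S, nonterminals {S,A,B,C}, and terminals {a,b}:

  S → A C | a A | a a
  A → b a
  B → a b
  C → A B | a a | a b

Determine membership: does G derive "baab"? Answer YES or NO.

CNF form of G:
  S -> A C | T1 A | T1 T1
  A -> T0 T1
  B -> T1 T0
  C -> A B | T1 T0 | T1 T1
  T0 -> b
  T1 -> a

CYK fill:
  cell(0,0) b: {T0}  orig:{}
  cell(1,1) a: {T1}  orig:{}
  cell(2,2) a: {T1}  orig:{}
  cell(3,3) b: {T0}  orig:{}
  cell(0,1) ba: {A}
  cell(1,2) aa: {C,S}
  cell(2,3) ab: {B,C}
  cell(0,2) baa: ∅
  cell(1,3) aab: ∅
  cell(0,3) baab: {C,S}

S ∈ T[0,3] ⇒ YES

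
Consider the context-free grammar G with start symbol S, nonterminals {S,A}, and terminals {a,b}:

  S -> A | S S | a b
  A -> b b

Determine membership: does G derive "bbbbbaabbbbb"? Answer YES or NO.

CNF form of G:
  S -> S S | T0 T0 | T1 T0
  A -> T0 T0
  T0 -> b
  T1 -> a

CYK table (by increasing span):
  cell(0,0) b: {T0}  orig:{}
  cell(1,1) b: {T0}  orig:{}
  cell(2,2) b: {T0}  orig:{}
  cell(3,3) b: {T0}  orig:{}
  cell(4,4) b: {T0}  orig:{}
  cell(5,5) a: {T1}  orig:{}
  cell(6,6) a: {T1}  orig:{}
  cell(7,7) b: {T0}  orig:{}
  cell(8,8) b: {T0}  orig:{}
  cell(9,9) b: {T0}  orig:{}
  cell(10,10) b: {T0}  orig:{}
  cell(11,11) b: {T0}  orig:{}
  cell(0,1) bb: {A,S}
  cell(1,2) bb: {A,S}
  cell(2,3) bb: {A,S}
  cell(3,4) bb: {A,S}
  cell(4,5) ba: ∅
  cell(5,6) aa: ∅
  cell(6,7) ab: {S}
  cell(7,8) bb: {A,S}
  cell(8,9) bb: {A,S}
  cell(9,10) bb: {A,S}
  cell(10,11) bb: {A,S}
  cell(0,2) bbb: ∅
  cell(1,3) bbb: ∅
  cell(2,4) bbb: ∅
  cell(3,5) bba: ∅
  cell(4,6) baa: ∅
  cell(5,7) aab: ∅
  cell(6,8) abb: ∅
  cell(7,9) bbb: ∅
  cell(8,10) bbb: ∅
  cell(9,11) bbb: ∅
  cell(0,3) bbbb: {S}
  cell(1,4) bbbb: {S}
  cell(2,5) bbba: ∅
  cell(3,6) bbaa: ∅
  cell(4,7) baab: ∅
  cell(5,8) aabb: ∅
  cell(6,9) abbb: {S}
  cell(7,10) bbbb: {S}
  cell(8,11) bbbb: {S}
  cell(0,4) bbbbb: ∅
  cell(1,5) bbbba: ∅
  cell(2,6) bbbaa: ∅
  cell(3,7) bbaab: ∅
  cell(4,8) baabb: ∅
  cell(5,9) aabbb: ∅
  cell(6,10) abbbb: ∅
  cell(7,11) bbbbb: ∅
  cell(0,5) bbbbba: ∅
  cell(1,6) bbbbaa: ∅
  cell(2,7) bbbaab: ∅
  cell(3,8) bbaabb: ∅
  cell(4,9) baabbb: ∅
  cell(5,10) aabbbb: ∅
  cell(6,11) abbbbb: {S}
  cell(0,6) bbbbbaa: ∅
  cell(1,7) bbbbaab: ∅
  cell(2,8) bbbaabb: ∅
  cell(3,9) bbaabbb: ∅
  cell(4,10) baabbbb: ∅
  cell(5,11) aabbbbb: ∅
  cell(0,7) bbbbbaab: ∅
  cell(1,8) bbbbaabb: ∅
  cell(2,9) bbbaabbb: ∅
  cell(3,10) bbaabbbb: ∅
  cell(4,11) baabbbbb: ∅
  cell(0,8) bbbbbaabb: ∅
  cell(1,9) bbbbaabbb: ∅
  cell(2,10) bbbaabbbb: ∅
  cell(3,11) bbaabbbbb: ∅
  cell(0,9) bbbbbaabbb: ∅
  cell(1,10) bbbbaabbbb: ∅
  cell(2,11) bbbaabbbbb: ∅
  cell(0,10) bbbbbaabbbb: ∅
  cell(1,11) bbbbaabbbbb: ∅
  cell(0,11) bbbbbaabbbbb: ∅

S ∉ T[0,11] ⇒ NO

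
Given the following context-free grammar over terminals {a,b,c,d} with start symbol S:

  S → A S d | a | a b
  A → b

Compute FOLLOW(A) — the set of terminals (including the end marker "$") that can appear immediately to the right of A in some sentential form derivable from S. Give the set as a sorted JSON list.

FIRST sets, iterate to fixpoint:
pass 1:
  A via A→b: +{b}
  S via S→A S d: +{b}
  S via S→a: +{a}
  S: {a,b}  A: {b}
pass 2: — fixpoint
  S: {a,b}  A: {b}

FOLLOW sets:
FOLLOW(S) := {$}
[1]
  S→A S d: FOLLOW(A) ⊇ FIRST(S) = {a,b}; new: +{a,b}
  S→A S d: FOLLOW(S) ⊇ FIRST(d) = {d}; new: +{d}
  S: {$,d}  A: {a,b}
[2] done
  S: {$,d}  A: {a,b}

FOLLOW(A) = ["a", "b"]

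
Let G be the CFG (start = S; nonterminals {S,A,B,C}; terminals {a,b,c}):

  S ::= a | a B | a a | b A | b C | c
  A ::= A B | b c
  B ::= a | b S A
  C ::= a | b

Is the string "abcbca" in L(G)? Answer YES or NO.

Convert to CNF:
  S -> T0 A | T0 C | T2 B | T2 T2 | a | c
  A -> A B | T0 T1
  B -> T0 X3 | a
  C -> a | b
  T0 -> b
  T1 -> c
  T2 -> a
  X3 -> S A

CYK table (by increasing span):
  [0..0]={B,C,S,T2}  "a"  orig:{B,C,S}
  [1..1]={C,T0}  "b"  orig:{C}
  [2..2]={S,T1}  "c"  orig:{S}
  [3..3]={C,T0}  "b"  orig:{C}
  [4..4]={S,T1}  "c"  orig:{S}
  [5..5]={B,C,S,T2}  "a"  orig:{B,C,S}
  [0..1]=∅  "ab"
  [1..2]={A}  "bc"
  [2..3]=∅  "cb"
  [3..4]={A}  "bc"
  [4..5]=∅  "ca"
  [0..2]={X3}  "abc"  orig:{}
  [1..3]=∅  "bcb"
  [2..4]={X3}  "cbc"  orig:{}
  [3..5]={A}  "bca"
  [0..3]=∅  "abcb"
  [1..4]={B}  "bcbc"
  [2..5]={X3}  "cbca"  orig:{}
  [0..4]={S}  "abcbc"
  [1..5]={B}  "bcbca"
  [0..5]={S}  "abcbca"

S ∈ T[0,5] ⇒ YES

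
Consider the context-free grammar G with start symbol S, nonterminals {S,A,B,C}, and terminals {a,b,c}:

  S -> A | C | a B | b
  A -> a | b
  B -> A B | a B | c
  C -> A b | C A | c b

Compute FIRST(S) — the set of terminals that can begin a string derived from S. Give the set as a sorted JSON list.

Compute FIRST by fixpoint:
iter 1:
  A via A→a: +{a}
  A via A→b: +{b}
  B via B→A B: +{a,b}
  B via B→c: +{c}
  C via C→A b: +{a,b}
  C via C→c b: +{c}
  S via S→A: +{a,b}
  S via S→C: +{c}
  FIRST(S)={a,b,c}  FIRST(A)={a,b}  FIRST(B)={a,b,c}  FIRST(C)={a,b,c}
iter 2: (stable)
  FIRST(S)={a,b,c}  FIRST(A)={a,b}  FIRST(B)={a,b,c}  FIRST(C)={a,b,c}

FIRST(S) = ["a", "b", "c"]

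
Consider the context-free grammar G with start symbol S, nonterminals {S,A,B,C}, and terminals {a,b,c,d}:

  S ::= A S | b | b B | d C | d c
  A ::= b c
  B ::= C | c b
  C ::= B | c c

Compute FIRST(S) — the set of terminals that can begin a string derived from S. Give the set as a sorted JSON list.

FIRST iteration:
iter 1:
  A via A→b c: +{b}
  B via B→c b: +{c}
  C via C→B: +{c}
  S via S→A S: +{b}
  S via S→d C: +{d}
  S: {b,d}  A: {b}  B: {c}  C: {c}
iter 2: — fixpoint
  S: {b,d}  A: {b}  B: {c}  C: {c}

FIRST(S) = ["b", "d"]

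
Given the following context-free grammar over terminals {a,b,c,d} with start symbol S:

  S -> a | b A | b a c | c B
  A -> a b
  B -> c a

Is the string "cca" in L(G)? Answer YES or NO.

CNF form of G:
  S -> T1 A | T1 X3 | T2 B | a
  A -> T0 T1
  B -> T2 T0
  T0 -> a
  T1 -> b
  T2 -> c
  X3 -> T0 T2

Fill CYK table bottom-up:
  cell(0,0) c: {T2}  orig:{}
  cell(1,1) c: {T2}  orig:{}
  cell(2,2) a: {S,T0}  orig:{S}
  cell(0,1) cc: ∅
  cell(1,2) ca: {B}
  cell(0,2) cca: {S}

S ∈ T[0,2] ⇒ YES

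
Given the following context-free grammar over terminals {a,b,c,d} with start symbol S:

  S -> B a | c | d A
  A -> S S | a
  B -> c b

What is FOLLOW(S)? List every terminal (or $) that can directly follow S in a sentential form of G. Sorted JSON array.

FIRST sets, iterate to fixpoint:
round 1:
  A via A→a: +{a}
  B via B→c b: +{c}
  S via S→B a: +{c}
  S via S→d A: +{d}
  FIRST[S]={c,d}  FIRST[A]={a}  FIRST[B]={c}
round 2:
  A via A→S S: +{c,d}
  FIRST[S]={c,d}  FIRST[A]={a,c,d}  FIRST[B]={c}
round 3: (no change)
  FIRST[S]={c,d}  FIRST[A]={a,c,d}  FIRST[B]={c}

FOLLOW sets:
seed FOLLOW(S) with $
[1]
  A→S S: FOLLOW(S) ⊇ FIRST(S) = {c,d}; new: +{c,d}
  S→B a: FOLLOW(B) ⊇ FIRST(a) = {a}; new: +{a}
  S→d A: FOLLOW(A) ⊇ FOLLOW(S) ⊇ {$,c,d}; new: +{$,c,d}
  FOLLOW(S)={$,c,d}  FOLLOW(A)={$,c,d}  FOLLOW(B)={a}
[2] (stable)
  FOLLOW(S)={$,c,d}  FOLLOW(A)={$,c,d}  FOLLOW(B)={a}

FOLLOW(S) = ["$", "c", "d"]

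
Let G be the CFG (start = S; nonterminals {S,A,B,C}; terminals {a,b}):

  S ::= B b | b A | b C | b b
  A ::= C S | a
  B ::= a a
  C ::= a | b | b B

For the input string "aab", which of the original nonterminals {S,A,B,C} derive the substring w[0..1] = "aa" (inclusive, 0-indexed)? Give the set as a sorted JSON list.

CNF form of G:
  S -> B T1 | T1 A | T1 C | T1 T1
  A -> C S | a
  B -> T0 T0
  C -> T1 B | a | b
  T0 -> a
  T1 -> b

CYK table (by increasing span), restricted to cells inside w[0..1]:
  T[0,0] 'a' = {A,C,T0}  orig:{A,C}
  T[1,1] 'a' = {A,C,T0}  orig:{A,C}
  T[0,1] 'aa' = {B}

Original NTs in T[0,1] deriving "aa": ["B"]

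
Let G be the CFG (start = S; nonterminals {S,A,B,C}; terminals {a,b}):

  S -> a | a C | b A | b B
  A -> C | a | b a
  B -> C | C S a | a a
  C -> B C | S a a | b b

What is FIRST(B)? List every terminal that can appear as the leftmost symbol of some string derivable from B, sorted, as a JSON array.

Compute FIRST by fixpoint:
round 1:
  A via A→a: +{a}
  A via A→b a: +{b}
  B via B→a a: +{a}
  C via C→B C: +{a}
  C via C→b b: +{b}
  S via S→a: +{a}
  S via S→b A: +{b}
  S: {a,b}  A: {a,b}  B: {a}  C: {a,b}
round 2:
  B via B→C: +{b}
  S: {a,b}  A: {a,b}  B: {a,b}  C: {a,b}
round 3: done
  S: {a,b}  A: {a,b}  B: {a,b}  C: {a,b}

FIRST(B) = ["a", "b"]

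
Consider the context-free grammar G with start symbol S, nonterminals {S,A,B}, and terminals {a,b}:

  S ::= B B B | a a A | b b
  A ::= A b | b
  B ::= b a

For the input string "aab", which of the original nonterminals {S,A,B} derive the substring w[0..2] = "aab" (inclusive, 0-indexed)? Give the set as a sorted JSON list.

CNF form of G:
  S -> B X2 | T0 T0 | T1 X3
  A -> A T0 | b
  B -> T0 T1
  T0 -> b
  T1 -> a
  X2 -> B B
  X3 -> T1 A

Fill CYK table bottom-up (cells [i..j] with 0 ≤ i ≤ j ≤ 2 only):
  T[0,0] 'a' = {T1}  orig:{}
  T[1,1] 'a' = {T1}  orig:{}
  T[2,2] 'b' = {A,T0}  orig:{A}
  T[0,1] 'aa' = ∅
  T[1,2] 'ab' = {X3}  orig:{}
  T[0,2] 'aab' = {S}

Original NTs in T[0,2] deriving "aab": ["S"]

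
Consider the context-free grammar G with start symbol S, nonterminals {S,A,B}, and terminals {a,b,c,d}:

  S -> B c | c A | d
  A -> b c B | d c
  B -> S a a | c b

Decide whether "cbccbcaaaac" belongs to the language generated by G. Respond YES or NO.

Convert to CNF:
  S -> B T1 | T1 A | d
  A -> T0 X4 | T2 T1
  B -> S X5 | T1 T0
  T0 -> b
  T1 -> c
  T2 -> d
  T3 -> a
  X4 -> T1 B
  X5 -> T3 T3

Fill CYK table bottom-up:
  T[0,0] 'c' = {T1}  orig:{}
  T[1,1] 'b' = {T0}  orig:{}
  T[2,2] 'c' = {T1}  orig:{}
  T[3,3] 'c' = {T1}  orig:{}
  T[4,4] 'b' = {T0}  orig:{}
  T[5,5] 'c' = {T1}  orig:{}
  T[6,6] 'a' = {T3}  orig:{}
  T[7,7] 'a' = {T3}  orig:{}
  T[8,8] 'a' = {T3}  orig:{}
  T[9,9] 'a' = {T3}  orig:{}
  T[10,10] 'c' = {T1}  orig:{}
  T[0,1] 'cb' = {B}
  T[1,2] 'bc' = ∅
  T[2,3] 'cc' = ∅
  T[3,4] 'cb' = {B}
  T[4,5] 'bc' = ∅
  T[5,6] 'ca' = ∅
  T[6,7] 'aa' = {X5}  orig:{}
  T[7,8] 'aa' = {X5}  orig:{}
  T[8,9] 'aa' = {X5}  orig:{}
  T[9,10] 'ac' = ∅
  T[0,2] 'cbc' = {S}
  T[1,3] 'bcc' = ∅
  T[2,4] 'ccb' = {X4}  orig:{}
  T[3,5] 'cbc' = {S}
  T[4,6] 'bca' = ∅
  T[5,7] 'caa' = ∅
  T[6,8] 'aaa' = ∅
  T[7,9] 'aaa' = ∅
  T[8,10] 'aac' = ∅
  T[0,3] 'cbcc' = ∅
  T[1,4] 'bccb' = {A}
  T[2,5] 'ccbc' = ∅
  T[3,6] 'cbca' = ∅
  T[4,7] 'bcaa' = ∅
  T[5,8] 'caaa' = ∅
  T[6,9] 'aaaa' = ∅
  T[7,10] 'aaac' = ∅
  T[0,4] 'cbccb' = {S}
  T[1,5] 'bccbc' = ∅
  T[2,6] 'ccbca' = ∅
  T[3,7] 'cbcaa' = {B}
  T[4,8] 'bcaaa' = ∅
  T[5,9] 'caaaa' = ∅
  T[6,10] 'aaaac' = ∅
  T[0,5] 'cbccbc' = ∅
  T[1,6] 'bccbca' = ∅
  T[2,7] 'ccbcaa' = {X4}  orig:{}
  T[3,8] 'cbcaaa' = ∅
  T[4,9] 'bcaaaa' = ∅
  T[5,10] 'caaaac' = ∅
  T[0,6] 'cbccbca' = ∅
  T[1,7] 'bccbcaa' = {A}
  T[2,8] 'ccbcaaa' = ∅
  T[3,9] 'cbcaaaa' = ∅
  T[4,10] 'bcaaaac' = ∅
  T[0,7] 'cbccbcaa' = {S}
  T[1,8] 'bccbcaaa' = ∅
  T[2,9] 'ccbcaaaa' = ∅
  T[3,10] 'cbcaaaac' = ∅
  T[0,8] 'cbccbcaaa' = ∅
  T[1,9] 'bccbcaaaa' = ∅
  T[2,10] 'ccbcaaaac' = ∅
  T[0,9] 'cbccbcaaaa' = {B}
  T[1,10] 'bccbcaaaac' = ∅
  T[0,10] 'cbccbcaaaac' = {S}

S ∈ T[0,10] ⇒ YES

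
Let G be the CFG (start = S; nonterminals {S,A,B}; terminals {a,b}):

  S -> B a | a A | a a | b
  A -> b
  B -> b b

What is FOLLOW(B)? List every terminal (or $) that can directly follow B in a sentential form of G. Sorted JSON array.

FIRST sets, iterate to fixpoint:
round 1:
  A via A→b: +{b}
  B via B→b b: +{b}
  S via S→B a: +{b}
  S via S→a A: +{a}
  FIRST[S]={a,b}  FIRST[A]={b}  FIRST[B]={b}
round 2: done
  FIRST[S]={a,b}  FIRST[A]={b}  FIRST[B]={b}

FOLLOW sets:
seed FOLLOW(S) with $
[1]
  S→B a: FOLLOW(B) ⊇ FIRST(a) = {a}; new: +{a}
  S→a A: FOLLOW(A) ⊇ FOLLOW(S) ⊇ {$}; new: +{$}
  FOLLOW[S]={$}  FOLLOW[A]={$}  FOLLOW[B]={a}
[2] done
  FOLLOW[S]={$}  FOLLOW[A]={$}  FOLLOW[B]={a}

FOLLOW(B) = ["a"]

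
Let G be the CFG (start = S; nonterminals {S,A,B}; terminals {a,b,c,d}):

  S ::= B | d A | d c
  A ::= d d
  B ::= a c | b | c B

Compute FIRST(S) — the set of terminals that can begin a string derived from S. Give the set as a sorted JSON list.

Compute FIRST by fixpoint:
[1]
  A via A→d d: +{d}
  B via B→a c: +{a}
  B via B→b: +{b}
  B via B→c B: +{c}
  S via S→B: +{a,b,c}
  S via S→d A: +{d}
  S: {a,b,c,d}  A: {d}  B: {a,b,c}
[2] — fixpoint
  S: {a,b,c,d}  A: {d}  B: {a,b,c}

FIRST(S) = ["a", "b", "c", "d"]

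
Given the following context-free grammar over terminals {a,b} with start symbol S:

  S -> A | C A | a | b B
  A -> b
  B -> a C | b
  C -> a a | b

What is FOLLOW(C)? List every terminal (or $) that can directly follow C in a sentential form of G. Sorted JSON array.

FIRST iteration:
round 1:
  A via A→b: +{b}
  B via B→a C: +{a}
  B via B→b: +{b}
  C via C→a a: +{a}
  C via C→b: +{b}
  S via S→A: +{b}
  S via S→C A: +{a}
  FIRST(S)={a,b}  FIRST(A)={b}  FIRST(B)={a,b}  FIRST(C)={a,b}
round 2: (stable)
  FIRST(S)={a,b}  FIRST(A)={b}  FIRST(B)={a,b}  FIRST(C)={a,b}

FOLLOW iteration:
initialize: $ ∈ FOLLOW(S)
pass 1:
  S→A: FOLLOW(A) ⊇ FOLLOW(S) ⊇ {$}; new: +{$}
  S→C A: FOLLOW(C) ⊇ FIRST(A) = {b}; new: +{b}
  S→b B: FOLLOW(B) ⊇ FOLLOW(S) ⊇ {$}; new: +{$}
  FOLLOW(S)={$}  FOLLOW(A)={$}  FOLLOW(B)={$}  FOLLOW(C)={b}
pass 2:
  B→a C: FOLLOW(C) ⊇ FOLLOW(B) ⊇ {$}; new: +{$}
  FOLLOW(S)={$}  FOLLOW(A)={$}  FOLLOW(B)={$}  FOLLOW(C)={$,b}
pass 3: (no change)
  FOLLOW(S)={$}  FOLLOW(A)={$}  FOLLOW(B)={$}  FOLLOW(C)={$,b}

FOLLOW(C) = ["$", "b"]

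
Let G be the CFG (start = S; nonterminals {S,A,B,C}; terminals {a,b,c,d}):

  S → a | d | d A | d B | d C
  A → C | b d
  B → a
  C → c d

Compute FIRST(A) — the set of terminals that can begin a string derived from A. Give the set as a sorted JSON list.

FIRST iteration:
round 1:
  A via A→b d: +{b}
  B via B→a: +{a}
  C via C→c d: +{c}
  S via S→a: +{a}
  S via S→d: +{d}
  FIRST(S)={a,d}  FIRST(A)={b}  FIRST(B)={a}  FIRST(C)={c}
round 2:
  A via A→C: +{c}
  FIRST(S)={a,d}  FIRST(A)={b,c}  FIRST(B)={a}  FIRST(C)={c}
round 3: done
  FIRST(S)={a,d}  FIRST(A)={b,c}  FIRST(B)={a}  FIRST(C)={c}

FIRST(A) = ["b", "c"]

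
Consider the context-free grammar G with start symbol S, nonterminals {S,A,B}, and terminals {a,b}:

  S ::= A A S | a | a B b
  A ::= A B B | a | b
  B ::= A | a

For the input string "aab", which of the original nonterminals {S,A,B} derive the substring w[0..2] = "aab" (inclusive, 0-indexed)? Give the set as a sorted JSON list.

Convert to CNF:
  S -> A X4 | T0 X5 | a
  A -> A X2 | a | b
  B -> A X3 | a | b
  T0 -> a
  T1 -> b
  X2 -> B B
  X3 -> B B
  X4 -> A S
  X5 -> B T1

CYK table (by increasing span) (cells [i..j] with 0 ≤ i ≤ j ≤ 2 only):
  T[0,0] 'a' = {A,B,S,T0}  orig:{A,B,S}
  T[1,1] 'a' = {A,B,S,T0}  orig:{A,B,S}
  T[2,2] 'b' = {A,B,T1}  orig:{A,B}
  T[0,1] 'aa' = {X2,X3,X4}  orig:{}
  T[1,2] 'ab' = {X2,X3,X5}  orig:{}
  T[0,2] 'aab' = {A,B,S}

Original NTs in T[0,2] deriving "aab": ["A", "B", "S"]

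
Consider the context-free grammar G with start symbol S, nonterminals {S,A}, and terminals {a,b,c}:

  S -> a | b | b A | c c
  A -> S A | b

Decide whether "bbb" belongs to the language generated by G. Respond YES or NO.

Convert to CNF:
  S -> T0 A | T1 T1 | a | b
  A -> S A | b
  T0 -> b
  T1 -> c

CYK fill:
  [0..0]={A,S,T0}  "b"  orig:{A,S}
  [1..1]={A,S,T0}  "b"  orig:{A,S}
  [2..2]={A,S,T0}  "b"  orig:{A,S}
  [0..1]={A,S}  "bb"
  [1..2]={A,S}  "bb"
  [0..2]={A,S}  "bbb"

S ∈ T[0,2] ⇒ YES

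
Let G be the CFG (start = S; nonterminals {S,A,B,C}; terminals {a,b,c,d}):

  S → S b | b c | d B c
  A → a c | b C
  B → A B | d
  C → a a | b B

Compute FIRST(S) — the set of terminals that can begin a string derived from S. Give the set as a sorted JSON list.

FIRST iteration:
round 1:
  A via A→a c: +{a}
  A via A→b C: +{b}
  B via B→A B: +{a,b}
  B via B→d: +{d}
  C via C→a a: +{a}
  C via C→b B: +{b}
  S via S→b c: +{b}
  S via S→d B c: +{d}
  FIRST(S)={b,d}  FIRST(A)={a,b}  FIRST(B)={a,b,d}  FIRST(C)={a,b}
round 2: — fixpoint
  FIRST(S)={b,d}  FIRST(A)={a,b}  FIRST(B)={a,b,d}  FIRST(C)={a,b}

FIRST(S) = ["b", "d"]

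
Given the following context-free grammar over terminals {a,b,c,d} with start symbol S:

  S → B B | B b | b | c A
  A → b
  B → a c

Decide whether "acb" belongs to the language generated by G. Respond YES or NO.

Convert to CNF:
  S -> B B | B T2 | T1 A | b
  A -> b
  B -> T0 T1
  T0 -> a
  T1 -> c
  T2 -> b

CYK table (by increasing span):
  T[0,0] 'a' = {T0}  orig:{}
  T[1,1] 'c' = {T1}  orig:{}
  T[2,2] 'b' = {A,S,T2}  orig:{A,S}
  T[0,1] 'ac' = {B}
  T[1,2] 'cb' = {S}
  T[0,2] 'acb' = {S}

S ∈ T[0,2] ⇒ YES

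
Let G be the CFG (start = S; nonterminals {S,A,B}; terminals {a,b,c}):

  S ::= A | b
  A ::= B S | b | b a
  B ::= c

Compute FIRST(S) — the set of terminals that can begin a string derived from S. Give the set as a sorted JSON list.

FIRST iteration:
pass 1:
  A via A→b: +{b}
  B via B→c: +{c}
  S via S→A: +{b}
  FIRST[S]={b}  FIRST[A]={b}  FIRST[B]={c}
pass 2:
  A via A→B S: +{c}
  S via S→A: +{c}
  FIRST[S]={b,c}  FIRST[A]={b,c}  FIRST[B]={c}
pass 3: (no change)
  FIRST[S]={b,c}  FIRST[A]={b,c}  FIRST[B]={c}

FIRST(S) = ["b", "c"]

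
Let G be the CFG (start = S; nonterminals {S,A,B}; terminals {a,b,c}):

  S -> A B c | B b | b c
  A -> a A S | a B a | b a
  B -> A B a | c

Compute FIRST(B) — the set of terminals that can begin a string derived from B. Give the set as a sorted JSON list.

FIRST sets, iterate to fixpoint:
pass 1:
  A via A→a A S: +{a}
  A via A→b a: +{b}
  B via B→A B a: +{a,b}
  B via B→c: +{c}
  S via S→A B c: +{a,b}
  S via S→B b: +{c}
  FIRST(S)={a,b,c}  FIRST(A)={a,b}  FIRST(B)={a,b,c}
pass 2: done
  FIRST(S)={a,b,c}  FIRST(A)={a,b}  FIRST(B)={a,b,c}

FIRST(B) = ["a", "b", "c"]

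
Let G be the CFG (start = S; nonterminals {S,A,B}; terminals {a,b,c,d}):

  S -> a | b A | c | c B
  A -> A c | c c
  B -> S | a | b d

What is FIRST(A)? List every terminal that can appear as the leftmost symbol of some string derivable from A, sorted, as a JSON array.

FIRST iteration:
[1]
  A via A→c c: +{c}
  B via B→a: +{a}
  B via B→b d: +{b}
  S via S→a: +{a}
  S via S→b A: +{b}
  S via S→c: +{c}
  FIRST(S)={a,b,c}  FIRST(A)={c}  FIRST(B)={a,b}
[2]
  B via B→S: +{c}
  FIRST(S)={a,b,c}  FIRST(A)={c}  FIRST(B)={a,b,c}
[3] — fixpoint
  FIRST(S)={a,b,c}  FIRST(A)={c}  FIRST(B)={a,b,c}

FIRST(A) = ["c"]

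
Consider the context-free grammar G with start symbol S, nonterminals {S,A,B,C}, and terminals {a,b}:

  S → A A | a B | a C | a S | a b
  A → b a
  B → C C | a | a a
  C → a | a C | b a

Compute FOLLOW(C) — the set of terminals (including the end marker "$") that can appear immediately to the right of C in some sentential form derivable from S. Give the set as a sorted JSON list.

FIRST sets, iterate to fixpoint:
round 1:
  A via A→b a: +{b}
  B via B→a: +{a}
  C via C→a: +{a}
  C via C→b a: +{b}
  S via S→A A: +{b}
  S via S→a B: +{a}
  S: {a,b}  A: {b}  B: {a}  C: {a,b}
round 2:
  B via B→C C: +{b}
  S: {a,b}  A: {b}  B: {a,b}  C: {a,b}
round 3: (stable)
  S: {a,b}  A: {b}  B: {a,b}  C: {a,b}

FOLLOW sets:
initialize: $ ∈ FOLLOW(S)
round 1:
  B→C C: FOLLOW(C) ⊇ FIRST(C) = {a,b}; new: +{a,b}
  S→A A: FOLLOW(A) ⊇ FIRST(A) = {b}; new: +{b}
  S→A A: FOLLOW(A) ⊇ FOLLOW(S) ⊇ {$}; new: +{$}
  S→a B: FOLLOW(B) ⊇ FOLLOW(S) ⊇ {$}; new: +{$}
  S→a C: FOLLOW(C) ⊇ FOLLOW(S) ⊇ {$}; new: +{$}
  FOLLOW(S)={$}  FOLLOW(A)={$,b}  FOLLOW(B)={$}  FOLLOW(C)={$,a,b}
round 2: (stable)
  FOLLOW(S)={$}  FOLLOW(A)={$,b}  FOLLOW(B)={$}  FOLLOW(C)={$,a,b}

FOLLOW(C) = ["$", "a", "b"]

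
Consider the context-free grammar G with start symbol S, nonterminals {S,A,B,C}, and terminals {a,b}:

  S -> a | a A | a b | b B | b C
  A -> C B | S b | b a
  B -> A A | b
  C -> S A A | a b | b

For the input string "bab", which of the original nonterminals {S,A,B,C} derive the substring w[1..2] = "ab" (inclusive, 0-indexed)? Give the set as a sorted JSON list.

CNF form of G:
  S -> T0 B | T0 C | T1 A | T1 T0 | a
  A -> C B | S T0 | T0 T1
  B -> A A | b
  C -> S X2 | T1 T0 | b
  T0 -> b
  T1 -> a
  X2 -> A A

CYK table (by increasing span), restricted to cells inside w[1..2]:
  T[1,1] 'a' = {S,T1}  orig:{S}
  T[2,2] 'b' = {B,C,T0}  orig:{B,C}
  T[1,2] 'ab' = {A,C,S}

Original NTs in T[1,2] deriving "ab": ["A", "C", "S"]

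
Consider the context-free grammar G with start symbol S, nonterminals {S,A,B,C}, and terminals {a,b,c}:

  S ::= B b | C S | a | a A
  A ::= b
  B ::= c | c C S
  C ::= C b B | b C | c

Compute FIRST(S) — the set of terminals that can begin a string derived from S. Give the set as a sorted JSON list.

FIRST iteration:
pass 1:
  A via A→b: +{b}
  B via B→c: +{c}
  C via C→b C: +{b}
  C via C→c: +{c}
  S via S→B b: +{c}
  S via S→C S: +{b}
  S via S→a: +{a}
  FIRST[S]={a,b,c}  FIRST[A]={b}  FIRST[B]={c}  FIRST[C]={b,c}
pass 2: (stable)
  FIRST[S]={a,b,c}  FIRST[A]={b}  FIRST[B]={c}  FIRST[C]={b,c}

FIRST(S) = ["a", "b", "c"]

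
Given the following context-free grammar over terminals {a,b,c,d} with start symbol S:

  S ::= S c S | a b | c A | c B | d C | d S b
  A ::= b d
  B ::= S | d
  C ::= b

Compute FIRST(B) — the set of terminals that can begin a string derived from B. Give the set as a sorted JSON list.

FIRST iteration:
pass 1:
  A via A→b d: +{b}
  B via B→d: +{d}
  C via C→b: +{b}
  S via S→a b: +{a}
  S via S→c A: +{c}
  S via S→d C: +{d}
  FIRST(S)={a,c,d}  FIRST(A)={b}  FIRST(B)={d}  FIRST(C)={b}
pass 2:
  B via B→S: +{a,c}
  FIRST(S)={a,c,d}  FIRST(A)={b}  FIRST(B)={a,c,d}  FIRST(C)={b}
pass 3: (stable)
  FIRST(S)={a,c,d}  FIRST(A)={b}  FIRST(B)={a,c,d}  FIRST(C)={b}

FIRST(B) = ["a", "c", "d"]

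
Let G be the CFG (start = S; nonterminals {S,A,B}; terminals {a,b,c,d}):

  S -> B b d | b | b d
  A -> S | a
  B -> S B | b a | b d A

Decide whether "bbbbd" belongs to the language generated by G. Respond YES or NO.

Convert to CNF:
  S -> B X5 | T0 T1 | b
  A -> B X3 | T0 T1 | a | b
  B -> S B | T0 T2 | T0 X4
  T0 -> b
  T1 -> d
  T2 -> a
  X3 -> T0 T1
  X4 -> T1 A
  X5 -> T0 T1

Fill CYK table bottom-up:
  [0..0]={A,S,T0}  "b"  orig:{A,S}
  [1..1]={A,S,T0}  "b"  orig:{A,S}
  [2..2]={A,S,T0}  "b"  orig:{A,S}
  [3..3]={A,S,T0}  "b"  orig:{A,S}
  [4..4]={T1}  "d"  orig:{}
  [0..1]=∅  "bb"
  [1..2]=∅  "bb"
  [2..3]=∅  "bb"
  [3..4]={A,S,X3,X5}  "bd"  orig:{A,S}
  [0..2]=∅  "bbb"
  [1..3]=∅  "bbb"
  [2..4]=∅  "bbd"
  [0..3]=∅  "bbbb"
  [1..4]=∅  "bbbd"
  [0..4]=∅  "bbbbd"

S ∉ T[0,4] ⇒ NO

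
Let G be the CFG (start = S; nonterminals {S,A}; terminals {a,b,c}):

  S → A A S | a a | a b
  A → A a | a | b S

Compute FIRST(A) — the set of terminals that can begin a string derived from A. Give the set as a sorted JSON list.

FIRST sets, iterate to fixpoint:
iter 1:
  A via A→a: +{a}
  A via A→b S: +{b}
  S via S→A A S: +{a,b}
  FIRST[S]={a,b}  FIRST[A]={a,b}
iter 2: done
  FIRST[S]={a,b}  FIRST[A]={a,b}

FIRST(A) = ["a", "b"]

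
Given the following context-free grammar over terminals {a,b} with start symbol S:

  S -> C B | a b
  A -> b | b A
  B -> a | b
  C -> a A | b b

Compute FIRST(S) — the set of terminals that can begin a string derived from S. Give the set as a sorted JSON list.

FIRST sets, iterate to fixpoint:
iter 1:
  A via A→b: +{b}
  B via B→a: +{a}
  B via B→b: +{b}
  C via C→a A: +{a}
  C via C→b b: +{b}
  S via S→C B: +{a,b}
  FIRST[S]={a,b}  FIRST[A]={b}  FIRST[B]={a,b}  FIRST[C]={a,b}
iter 2: done
  FIRST[S]={a,b}  FIRST[A]={b}  FIRST[B]={a,b}  FIRST[C]={a,b}

FIRST(S) = ["a", "b"]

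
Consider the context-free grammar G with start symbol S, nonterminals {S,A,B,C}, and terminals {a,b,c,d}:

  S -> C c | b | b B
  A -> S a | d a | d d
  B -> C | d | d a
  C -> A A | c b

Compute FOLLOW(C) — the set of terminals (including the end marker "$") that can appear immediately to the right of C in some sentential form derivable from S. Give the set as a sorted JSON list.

FIRST sets, iterate to fixpoint:
iter 1:
  A via A→d a: +{d}
  B via B→d: +{d}
  C via C→A A: +{d}
  C via C→c b: +{c}
  S via S→C c: +{c,d}
  S via S→b: +{b}
  FIRST[S]={b,c,d}  FIRST[A]={d}  FIRST[B]={d}  FIRST[C]={c,d}
iter 2:
  A via A→S a: +{b,c}
  B via B→C: +{c}
  C via C→A A: +{b}
  FIRST[S]={b,c,d}  FIRST[A]={b,c,d}  FIRST[B]={c,d}  FIRST[C]={b,c,d}
iter 3:
  B via B→C: +{b}
  FIRST[S]={b,c,d}  FIRST[A]={b,c,d}  FIRST[B]={b,c,d}  FIRST[C]={b,c,d}
iter 4: done
  FIRST[S]={b,c,d}  FIRST[A]={b,c,d}  FIRST[B]={b,c,d}  FIRST[C]={b,c,d}

FOLLOW iteration:
FOLLOW(S) := {$}
[1]
  A→S a: FOLLOW(S) ⊇ FIRST(a) = {a}; new: +{a}
  C→A A: FOLLOW(A) ⊇ FIRST(A) = {b,c,d}; new: +{b,c,d}
  S→C c: FOLLOW(C) ⊇ FIRST(c) = {c}; new: +{c}
  S→b B: FOLLOW(B) ⊇ FOLLOW(S) ⊇ {$,a}; new: +{$,a}
  FOLLOW(S)={$,a}  FOLLOW(A)={b,c,d}  FOLLOW(B)={$,a}  FOLLOW(C)={c}
[2]
  B→C: FOLLOW(C) ⊇ FOLLOW(B) ⊇ {$,a}; new: +{$,a}
  C→A A: FOLLOW(A) ⊇ FOLLOW(C) ⊇ {$,a,c}; new: +{$,a}
  FOLLOW(S)={$,a}  FOLLOW(A)={$,a,b,c,d}  FOLLOW(B)={$,a}  FOLLOW(C)={$,a,c}
[3] (stable)
  FOLLOW(S)={$,a}  FOLLOW(A)={$,a,b,c,d}  FOLLOW(B)={$,a}  FOLLOW(C)={$,a,c}

FOLLOW(C) = ["$", "a", "c"]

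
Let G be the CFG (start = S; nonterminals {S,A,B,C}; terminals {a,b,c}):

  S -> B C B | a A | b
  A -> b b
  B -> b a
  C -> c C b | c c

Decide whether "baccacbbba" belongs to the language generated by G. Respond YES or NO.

CNF form of G:
  S -> B X4 | T1 A | b
  A -> T0 T0
  B -> T0 T1
  C -> T2 T2 | T2 X3
  T0 -> b
  T1 -> a
  T2 -> c
  X3 -> C T0
  X4 -> C B

CYK table (by increasing span):
  cell(0,0) b: {S,T0}  orig:{S}
  cell(1,1) a: {T1}  orig:{}
  cell(2,2) c: {T2}  orig:{}
  cell(3,3) c: {T2}  orig:{}
  cell(4,4) a: {T1}  orig:{}
  cell(5,5) c: {T2}  orig:{}
  cell(6,6) b: {S,T0}  orig:{S}
  cell(7,7) b: {S,T0}  orig:{S}
  cell(8,8) b: {S,T0}  orig:{S}
  cell(9,9) a: {T1}  orig:{}
  cell(0,1) ba: {B}
  cell(1,2) ac: ∅
  cell(2,3) cc: {C}
  cell(3,4) ca: ∅
  cell(4,5) ac: ∅
  cell(5,6) cb: ∅
  cell(6,7) bb: {A}
  cell(7,8) bb: {A}
  cell(8,9) ba: {B}
  cell(0,2) bac: ∅
  cell(1,3) acc: ∅
  cell(2,4) cca: ∅
  cell(3,5) cac: ∅
  cell(4,6) acb: ∅
  cell(5,7) cbb: ∅
  cell(6,8) bbb: ∅
  cell(7,9) bba: ∅
  cell(0,3) bacc: ∅
  cell(1,4) acca: ∅
  cell(2,5) ccac: ∅
  cell(3,6) cacb: ∅
  cell(4,7) acbb: ∅
  cell(5,8) cbbb: ∅
  cell(6,9) bbba: ∅
  cell(0,4) bacca: ∅
  cell(1,5) accac: ∅
  cell(2,6) ccacb: ∅
  cell(3,7) cacbb: ∅
  cell(4,8) acbbb: ∅
  cell(5,9) cbbba: ∅
  cell(0,5) baccac: ∅
  cell(1,6) accacb: ∅
  cell(2,7) ccacbb: ∅
  cell(3,8) cacbbb: ∅
  cell(4,9) acbbba: ∅
  cell(0,6) baccacb: ∅
  cell(1,7) accacbb: ∅
  cell(2,8) ccacbbb: ∅
  cell(3,9) cacbbba: ∅
  cell(0,7) baccacbb: ∅
  cell(1,8) accacbbb: ∅
  cell(2,9) ccacbbba: ∅
  cell(0,8) baccacbbb: ∅
  cell(1,9) accacbbba: ∅
  cell(0,9) baccacbbba: ∅

S ∉ T[0,9] ⇒ NO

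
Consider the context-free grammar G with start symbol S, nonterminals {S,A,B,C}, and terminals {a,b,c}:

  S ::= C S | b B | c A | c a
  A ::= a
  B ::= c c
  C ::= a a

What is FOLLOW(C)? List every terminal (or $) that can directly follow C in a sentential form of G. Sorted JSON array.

Compute FIRST by fixpoint:
round 1:
  A via A→a: +{a}
  B via B→c c: +{c}
  C via C→a a: +{a}
  S via S→C S: +{a}
  S via S→b B: +{b}
  S via S→c A: +{c}
  FIRST(S)={a,b,c}  FIRST(A)={a}  FIRST(B)={c}  FIRST(C)={a}
round 2: (no change)
  FIRST(S)={a,b,c}  FIRST(A)={a}  FIRST(B)={c}  FIRST(C)={a}

FOLLOW iteration:
initialize: $ ∈ FOLLOW(S)
[1]
  S→C S: FOLLOW(C) ⊇ FIRST(S) = {a,b,c}; new: +{a,b,c}
  S→b B: FOLLOW(B) ⊇ FOLLOW(S) ⊇ {$}; new: +{$}
  S→c A: FOLLOW(A) ⊇ FOLLOW(S) ⊇ {$}; new: +{$}
  S: {$}  A: {$}  B: {$}  C: {a,b,c}
[2] (no change)
  S: {$}  A: {$}  B: {$}  C: {a,b,c}

FOLLOW(C) = ["a", "b", "c"]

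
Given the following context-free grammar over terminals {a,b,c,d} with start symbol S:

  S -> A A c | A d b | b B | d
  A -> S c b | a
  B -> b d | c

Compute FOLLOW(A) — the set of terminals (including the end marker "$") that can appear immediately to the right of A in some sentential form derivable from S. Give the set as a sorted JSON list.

Compute FIRST by fixpoint:
iter 1:
  A via A→a: +{a}
  B via B→b d: +{b}
  B via B→c: +{c}
  S via S→A A c: +{a}
  S via S→b B: +{b}
  S via S→d: +{d}
  FIRST[S]={a,b,d}  FIRST[A]={a}  FIRST[B]={b,c}
iter 2:
  A via A→S c b: +{b,d}
  FIRST[S]={a,b,d}  FIRST[A]={a,b,d}  FIRST[B]={b,c}
iter 3: done
  FIRST[S]={a,b,d}  FIRST[A]={a,b,d}  FIRST[B]={b,c}

Compute FOLLOW by fixpoint:
initialize: $ ∈ FOLLOW(S)
round 1:
  A→S c b: FOLLOW(S) ⊇ FIRST(c) = {c}; new: +{c}
  S→A A c: FOLLOW(A) ⊇ FIRST(A) = {a,b,d}; new: +{a,b,d}
  S→A A c: FOLLOW(A) ⊇ FIRST(c) = {c}; new: +{c}
  S→b B: FOLLOW(B) ⊇ FOLLOW(S) ⊇ {$,c}; new: +{$,c}
  FOLLOW(S)={$,c}  FOLLOW(A)={a,b,c,d}  FOLLOW(B)={$,c}
round 2: done
  FOLLOW(S)={$,c}  FOLLOW(A)={a,b,c,d}  FOLLOW(B)={$,c}

FOLLOW(A) = ["a", "b", "c", "d"]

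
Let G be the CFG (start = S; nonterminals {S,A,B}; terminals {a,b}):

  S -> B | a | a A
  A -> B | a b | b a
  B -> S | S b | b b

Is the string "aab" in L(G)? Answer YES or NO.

CNF form of G:
  S -> S T0 | T0 T0 | T1 A | a
  A -> S T0 | T0 T0 | T0 T1 | T1 A | T1 T0 | a
  B -> S T0 | T0 T0 | T1 A | a
  T0 -> b
  T1 -> a

CYK fill:
  T[0,0] 'a' = {A,B,S,T1}  orig:{A,B,S}
  T[1,1] 'a' = {A,B,S,T1}  orig:{A,B,S}
  T[2,2] 'b' = {T0}  orig:{}
  T[0,1] 'aa' = {A,B,S}
  T[1,2] 'ab' = {A,B,S}
  T[0,2] 'aab' = {A,B,S}

S ∈ T[0,2] ⇒ YES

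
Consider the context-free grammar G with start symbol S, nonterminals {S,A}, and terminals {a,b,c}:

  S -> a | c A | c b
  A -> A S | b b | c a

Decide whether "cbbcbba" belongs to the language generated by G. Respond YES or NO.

Convert to CNF:
  S -> T1 A | T1 T0 | a
  A -> A S | T0 T0 | T1 T2
  T0 -> b
  T1 -> c
  T2 -> a

CYK fill:
  cell(0,0) c: {T1}  orig:{}
  cell(1,1) b: {T0}  orig:{}
  cell(2,2) b: {T0}  orig:{}
  cell(3,3) c: {T1}  orig:{}
  cell(4,4) b: {T0}  orig:{}
  cell(5,5) b: {T0}  orig:{}
  cell(6,6) a: {S,T2}  orig:{S}
  cell(0,1) cb: {S}
  cell(1,2) bb: {A}
  cell(2,3) bc: ∅
  cell(3,4) cb: {S}
  cell(4,5) bb: {A}
  cell(5,6) ba: ∅
  cell(0,2) cbb: {S}
  cell(1,3) bbc: ∅
  cell(2,4) bcb: ∅
  cell(3,5) cbb: {S}
  cell(4,6) bba: {A}
  cell(0,3) cbbc: ∅
  cell(1,4) bbcb: {A}
  cell(2,5) bcbb: ∅
  cell(3,6) cbba: {S}
  cell(0,4) cbbcb: {S}
  cell(1,5) bbcbb: {A}
  cell(2,6) bcbba: ∅
  cell(0,5) cbbcbb: {S}
  cell(1,6) bbcbba: {A}
  cell(0,6) cbbcbba: {S}

S ∈ T[0,6] ⇒ YES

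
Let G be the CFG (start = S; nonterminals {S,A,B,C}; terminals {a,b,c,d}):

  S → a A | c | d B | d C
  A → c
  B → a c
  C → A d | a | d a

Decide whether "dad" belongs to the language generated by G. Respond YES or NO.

Convert to CNF:
  S -> T0 A | T2 B | T2 C | c
  A -> c
  B -> T0 T1
  C -> A T2 | T2 T0 | a
  T0 -> a
  T1 -> c
  T2 -> d

Fill CYK table bottom-up:
  cell(0,0) d: {T2}  orig:{}
  cell(1,1) a: {C,T0}  orig:{C}
  cell(2,2) d: {T2}  orig:{}
  cell(0,1) da: {C,S}
  cell(1,2) ad: ∅
  cell(0,2) dad: ∅

S ∉ T[0,2] ⇒ NO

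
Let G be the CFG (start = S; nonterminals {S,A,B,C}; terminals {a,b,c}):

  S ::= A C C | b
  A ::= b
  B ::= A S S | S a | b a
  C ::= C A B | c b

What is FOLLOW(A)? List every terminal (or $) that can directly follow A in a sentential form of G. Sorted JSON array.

Compute FIRST by fixpoint:
[1]
  A via A→b: +{b}
  B via B→A S S: +{b}
  C via C→c b: +{c}
  S via S→A C C: +{b}
  FIRST(S)={b}  FIRST(A)={b}  FIRST(B)={b}  FIRST(C)={c}
[2] done
  FIRST(S)={b}  FIRST(A)={b}  FIRST(B)={b}  FIRST(C)={c}

FOLLOW iteration:
FOLLOW(S) := {$}
iter 1:
  B→A S S: FOLLOW(A) ⊇ FIRST(S) = {b}; new: +{b}
  B→A S S: FOLLOW(S) ⊇ FIRST(S) = {b}; new: +{b}
  B→S a: FOLLOW(S) ⊇ FIRST(a) = {a}; new: +{a}
  C→C A B: FOLLOW(C) ⊇ FIRST(A) = {b}; new: +{b}
  C→C A B: FOLLOW(B) ⊇ FOLLOW(C) ⊇ {b}; new: +{b}
  S→A C C: FOLLOW(A) ⊇ FIRST(C) = {c}; new: +{c}
  S→A C C: FOLLOW(C) ⊇ FIRST(C) = {c}; new: +{c}
  S→A C C: FOLLOW(C) ⊇ FOLLOW(S) ⊇ {$,a,b}; new: +{$,a}
  FOLLOW[S]={$,a,b}  FOLLOW[A]={b,c}  FOLLOW[B]={b}  FOLLOW[C]={$,a,b,c}
iter 2:
  C→C A B: FOLLOW(B) ⊇ FOLLOW(C) ⊇ {$,a,b,c}; new: +{$,a,c}
  FOLLOW[S]={$,a,b}  FOLLOW[A]={b,c}  FOLLOW[B]={$,a,b,c}  FOLLOW[C]={$,a,b,c}
iter 3:
  B→A S S: FOLLOW(S) ⊇ FOLLOW(B) ⊇ {$,a,b,c}; new: +{c}
  FOLLOW[S]={$,a,b,c}  FOLLOW[A]={b,c}  FOLLOW[B]={$,a,b,c}  FOLLOW[C]={$,a,b,c}
iter 4: — fixpoint
  FOLLOW[S]={$,a,b,c}  FOLLOW[A]={b,c}  FOLLOW[B]={$,a,b,c}  FOLLOW[C]={$,a,b,c}

FOLLOW(A) = ["b", "c"]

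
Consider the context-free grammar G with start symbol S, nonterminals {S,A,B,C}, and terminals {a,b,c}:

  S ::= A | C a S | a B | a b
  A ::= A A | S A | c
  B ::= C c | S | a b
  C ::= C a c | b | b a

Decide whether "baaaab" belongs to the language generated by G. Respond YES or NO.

CNF form of G:
  S -> A A | C X5 | S A | T0 B | T0 T2 | c
  A -> A A | S A | c
  B -> A A | C T1 | C X3 | S A | T0 B | T0 T2 | c
  C -> C X4 | T2 T0 | b
  T0 -> a
  T1 -> c
  T2 -> b
  X3 -> T0 S
  X4 -> T0 T1
  X5 -> T0 S

Fill CYK table bottom-up:
  [0..0]={C,T2}  "b"  orig:{C}
  [1..1]={T0}  "a"  orig:{}
  [2..2]={T0}  "a"  orig:{}
  [3..3]={T0}  "a"  orig:{}
  [4..4]={T0}  "a"  orig:{}
  [5..5]={C,T2}  "b"  orig:{C}
  [0..1]={C}  "ba"
  [1..2]=∅  "aa"
  [2..3]=∅  "aa"
  [3..4]=∅  "aa"
  [4..5]={B,S}  "ab"
  [0..2]=∅  "baa"
  [1..3]=∅  "aaa"
  [2..4]=∅  "aaa"
  [3..5]={B,S,X3,X5}  "aab"  orig:{B,S}
  [0..3]=∅  "baaa"
  [1..4]=∅  "aaaa"
  [2..5]={B,S,X3,X5}  "aaab"  orig:{B,S}
  [0..4]=∅  "baaaa"
  [1..5]={B,S,X3,X5}  "aaaab"  orig:{B,S}
  [0..5]={B,S}  "baaaab"

S ∈ T[0,5] ⇒ YES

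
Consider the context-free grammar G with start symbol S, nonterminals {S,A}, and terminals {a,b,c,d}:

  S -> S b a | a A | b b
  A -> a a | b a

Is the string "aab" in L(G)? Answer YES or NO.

CNF form of G:
  S -> S X2 | T0 A | T1 T1
  A -> T0 T0 | T1 T0
  T0 -> a
  T1 -> b
  X2 -> T1 T0

CYK table (by increasing span):
  cell(0,0) a: {T0}  orig:{}
  cell(1,1) a: {T0}  orig:{}
  cell(2,2) b: {T1}  orig:{}
  cell(0,1) aa: {A}
  cell(1,2) ab: ∅
  cell(0,2) aab: ∅

S ∉ T[0,2] ⇒ NO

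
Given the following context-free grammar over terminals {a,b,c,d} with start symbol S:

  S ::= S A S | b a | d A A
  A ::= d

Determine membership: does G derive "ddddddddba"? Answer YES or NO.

CNF form of G:
  S -> S X3 | T0 T1 | T2 X4
  A -> d
  T0 -> b
  T1 -> a
  T2 -> d
  X3 -> A S
  X4 -> A A

CYK fill:
  [0..0]={A,T2}  "d"  orig:{A}
  [1..1]={A,T2}  "d"  orig:{A}
  [2..2]={A,T2}  "d"  orig:{A}
  [3..3]={A,T2}  "d"  orig:{A}
  [4..4]={A,T2}  "d"  orig:{A}
  [5..5]={A,T2}  "d"  orig:{A}
  [6..6]={A,T2}  "d"  orig:{A}
  [7..7]={A,T2}  "d"  orig:{A}
  [8..8]={T0}  "b"  orig:{}
  [9..9]={T1}  "a"  orig:{}
  [0..1]={X4}  "dd"  orig:{}
  [1..2]={X4}  "dd"  orig:{}
  [2..3]={X4}  "dd"  orig:{}
  [3..4]={X4}  "dd"  orig:{}
  [4..5]={X4}  "dd"  orig:{}
  [5..6]={X4}  "dd"  orig:{}
  [6..7]={X4}  "dd"  orig:{}
  [7..8]=∅  "db"
  [8..9]={S}  "ba"
  [0..2]={S}  "ddd"
  [1..3]={S}  "ddd"
  [2..4]={S}  "ddd"
  [3..5]={S}  "ddd"
  [4..6]={S}  "ddd"
  [5..7]={S}  "ddd"
  [6..8]=∅  "ddb"
  [7..9]={X3}  "dba"  orig:{}
  [0..3]={X3}  "dddd"  orig:{}
  [1..4]={X3}  "dddd"  orig:{}
  [2..5]={X3}  "dddd"  orig:{}
  [3..6]={X3}  "dddd"  orig:{}
  [4..7]={X3}  "dddd"  orig:{}
  [5..8]=∅  "dddb"
  [6..9]=∅  "ddba"
  [0..4]=∅  "ddddd"
  [1..5]=∅  "ddddd"
  [2..6]=∅  "ddddd"
  [3..7]=∅  "ddddd"
  [4..8]=∅  "ddddb"
  [5..9]=∅  "dddba"
  [0..5]=∅  "dddddd"
  [1..6]=∅  "dddddd"
  [2..7]=∅  "dddddd"
  [3..8]=∅  "dddddb"
  [4..9]={S}  "ddddba"
  [0..6]={S}  "ddddddd"
  [1..7]={S}  "ddddddd"
  [2..8]=∅  "ddddddb"
  [3..9]={X3}  "dddddba"  orig:{}
  [0..7]={X3}  "dddddddd"  orig:{}
  [1..8]=∅  "dddddddb"
  [2..9]=∅  "ddddddba"
  [0..8]=∅  "ddddddddb"
  [1..9]=∅  "dddddddba"
  [0..9]={S}  "ddddddddba"

S ∈ T[0,9] ⇒ YES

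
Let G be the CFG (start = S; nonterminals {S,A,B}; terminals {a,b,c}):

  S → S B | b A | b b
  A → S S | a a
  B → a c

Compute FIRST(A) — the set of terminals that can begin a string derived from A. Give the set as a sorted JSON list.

FIRST iteration:
round 1:
  A via A→a a: +{a}
  B via B→a c: +{a}
  S via S→b A: +{b}
  FIRST[S]={b}  FIRST[A]={a}  FIRST[B]={a}
round 2:
  A via A→S S: +{b}
  FIRST[S]={b}  FIRST[A]={a,b}  FIRST[B]={a}
round 3: (no change)
  FIRST[S]={b}  FIRST[A]={a,b}  FIRST[B]={a}

FIRST(A) = ["a", "b"]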